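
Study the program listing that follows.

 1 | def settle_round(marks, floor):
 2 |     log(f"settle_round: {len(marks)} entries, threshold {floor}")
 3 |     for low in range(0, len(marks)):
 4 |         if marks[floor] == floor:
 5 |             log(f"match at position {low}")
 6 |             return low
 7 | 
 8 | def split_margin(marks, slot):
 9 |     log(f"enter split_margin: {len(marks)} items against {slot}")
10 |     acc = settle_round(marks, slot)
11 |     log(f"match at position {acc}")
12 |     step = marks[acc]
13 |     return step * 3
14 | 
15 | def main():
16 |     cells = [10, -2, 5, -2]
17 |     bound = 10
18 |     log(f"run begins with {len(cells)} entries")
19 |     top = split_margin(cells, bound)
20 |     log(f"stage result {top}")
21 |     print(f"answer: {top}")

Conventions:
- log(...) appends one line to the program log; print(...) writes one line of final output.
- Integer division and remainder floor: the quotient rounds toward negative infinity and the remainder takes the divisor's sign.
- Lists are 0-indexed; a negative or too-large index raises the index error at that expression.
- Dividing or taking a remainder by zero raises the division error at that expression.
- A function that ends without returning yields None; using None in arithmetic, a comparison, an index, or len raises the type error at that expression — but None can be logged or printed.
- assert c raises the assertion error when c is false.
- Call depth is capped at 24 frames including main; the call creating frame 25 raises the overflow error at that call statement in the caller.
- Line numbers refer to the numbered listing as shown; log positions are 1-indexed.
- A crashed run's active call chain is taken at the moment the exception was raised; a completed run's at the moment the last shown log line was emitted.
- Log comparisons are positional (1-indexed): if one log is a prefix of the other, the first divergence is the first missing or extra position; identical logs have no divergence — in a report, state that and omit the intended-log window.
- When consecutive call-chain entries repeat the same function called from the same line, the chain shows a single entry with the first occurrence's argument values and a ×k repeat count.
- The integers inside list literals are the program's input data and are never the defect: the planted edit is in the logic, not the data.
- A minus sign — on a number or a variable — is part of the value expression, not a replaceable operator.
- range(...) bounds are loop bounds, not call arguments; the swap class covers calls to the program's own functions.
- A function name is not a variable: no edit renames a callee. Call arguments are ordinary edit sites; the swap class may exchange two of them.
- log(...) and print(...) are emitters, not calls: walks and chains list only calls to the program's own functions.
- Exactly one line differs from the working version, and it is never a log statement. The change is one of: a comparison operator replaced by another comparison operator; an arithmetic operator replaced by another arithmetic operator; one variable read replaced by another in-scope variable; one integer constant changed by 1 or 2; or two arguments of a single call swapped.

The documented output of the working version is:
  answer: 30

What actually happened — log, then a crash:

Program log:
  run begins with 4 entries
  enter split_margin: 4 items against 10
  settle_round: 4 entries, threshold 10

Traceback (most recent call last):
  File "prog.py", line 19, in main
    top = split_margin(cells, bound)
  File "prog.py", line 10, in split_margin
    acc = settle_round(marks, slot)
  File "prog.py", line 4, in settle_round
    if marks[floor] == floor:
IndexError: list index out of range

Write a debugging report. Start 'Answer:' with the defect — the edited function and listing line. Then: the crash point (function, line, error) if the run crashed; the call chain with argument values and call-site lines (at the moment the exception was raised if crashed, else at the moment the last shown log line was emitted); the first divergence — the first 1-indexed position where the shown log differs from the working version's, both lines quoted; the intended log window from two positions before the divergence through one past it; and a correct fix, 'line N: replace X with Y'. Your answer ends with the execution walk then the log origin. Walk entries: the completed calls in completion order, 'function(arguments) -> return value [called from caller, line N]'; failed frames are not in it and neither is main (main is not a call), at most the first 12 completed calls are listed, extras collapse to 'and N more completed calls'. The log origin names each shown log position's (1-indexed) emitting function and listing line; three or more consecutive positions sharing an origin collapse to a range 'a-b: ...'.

Answer: the defect is in settle_round at line 4.
The tell: The faulty run's log stops after 3 lines; the working version's next line would be 'match at position 0'.
Crash: settle_round, line 4, IndexError.
Call chain: main -> split_margin([10, -2, 5, -2], 10) (called at line 19) -> settle_round([10, -2, 5, -2], 10) (called at line 10).
First divergence: position 4 — the faulty run's log ends after 3 lines; the working version continues with 'match at position 0'.
Intended log window:
  2: enter split_margin: 4 items against 10
  3: settle_round: 4 entries, threshold 10
  4: match at position 0
  5: match at position 0
Execution walk:
  (no call completed)
Log line origins:
  1: from main, line 18
  2: from split_margin, line 9
  3: from settle_round, line 2
A correct fix: line 4: replace `marks[floor]` with `marks[low]`.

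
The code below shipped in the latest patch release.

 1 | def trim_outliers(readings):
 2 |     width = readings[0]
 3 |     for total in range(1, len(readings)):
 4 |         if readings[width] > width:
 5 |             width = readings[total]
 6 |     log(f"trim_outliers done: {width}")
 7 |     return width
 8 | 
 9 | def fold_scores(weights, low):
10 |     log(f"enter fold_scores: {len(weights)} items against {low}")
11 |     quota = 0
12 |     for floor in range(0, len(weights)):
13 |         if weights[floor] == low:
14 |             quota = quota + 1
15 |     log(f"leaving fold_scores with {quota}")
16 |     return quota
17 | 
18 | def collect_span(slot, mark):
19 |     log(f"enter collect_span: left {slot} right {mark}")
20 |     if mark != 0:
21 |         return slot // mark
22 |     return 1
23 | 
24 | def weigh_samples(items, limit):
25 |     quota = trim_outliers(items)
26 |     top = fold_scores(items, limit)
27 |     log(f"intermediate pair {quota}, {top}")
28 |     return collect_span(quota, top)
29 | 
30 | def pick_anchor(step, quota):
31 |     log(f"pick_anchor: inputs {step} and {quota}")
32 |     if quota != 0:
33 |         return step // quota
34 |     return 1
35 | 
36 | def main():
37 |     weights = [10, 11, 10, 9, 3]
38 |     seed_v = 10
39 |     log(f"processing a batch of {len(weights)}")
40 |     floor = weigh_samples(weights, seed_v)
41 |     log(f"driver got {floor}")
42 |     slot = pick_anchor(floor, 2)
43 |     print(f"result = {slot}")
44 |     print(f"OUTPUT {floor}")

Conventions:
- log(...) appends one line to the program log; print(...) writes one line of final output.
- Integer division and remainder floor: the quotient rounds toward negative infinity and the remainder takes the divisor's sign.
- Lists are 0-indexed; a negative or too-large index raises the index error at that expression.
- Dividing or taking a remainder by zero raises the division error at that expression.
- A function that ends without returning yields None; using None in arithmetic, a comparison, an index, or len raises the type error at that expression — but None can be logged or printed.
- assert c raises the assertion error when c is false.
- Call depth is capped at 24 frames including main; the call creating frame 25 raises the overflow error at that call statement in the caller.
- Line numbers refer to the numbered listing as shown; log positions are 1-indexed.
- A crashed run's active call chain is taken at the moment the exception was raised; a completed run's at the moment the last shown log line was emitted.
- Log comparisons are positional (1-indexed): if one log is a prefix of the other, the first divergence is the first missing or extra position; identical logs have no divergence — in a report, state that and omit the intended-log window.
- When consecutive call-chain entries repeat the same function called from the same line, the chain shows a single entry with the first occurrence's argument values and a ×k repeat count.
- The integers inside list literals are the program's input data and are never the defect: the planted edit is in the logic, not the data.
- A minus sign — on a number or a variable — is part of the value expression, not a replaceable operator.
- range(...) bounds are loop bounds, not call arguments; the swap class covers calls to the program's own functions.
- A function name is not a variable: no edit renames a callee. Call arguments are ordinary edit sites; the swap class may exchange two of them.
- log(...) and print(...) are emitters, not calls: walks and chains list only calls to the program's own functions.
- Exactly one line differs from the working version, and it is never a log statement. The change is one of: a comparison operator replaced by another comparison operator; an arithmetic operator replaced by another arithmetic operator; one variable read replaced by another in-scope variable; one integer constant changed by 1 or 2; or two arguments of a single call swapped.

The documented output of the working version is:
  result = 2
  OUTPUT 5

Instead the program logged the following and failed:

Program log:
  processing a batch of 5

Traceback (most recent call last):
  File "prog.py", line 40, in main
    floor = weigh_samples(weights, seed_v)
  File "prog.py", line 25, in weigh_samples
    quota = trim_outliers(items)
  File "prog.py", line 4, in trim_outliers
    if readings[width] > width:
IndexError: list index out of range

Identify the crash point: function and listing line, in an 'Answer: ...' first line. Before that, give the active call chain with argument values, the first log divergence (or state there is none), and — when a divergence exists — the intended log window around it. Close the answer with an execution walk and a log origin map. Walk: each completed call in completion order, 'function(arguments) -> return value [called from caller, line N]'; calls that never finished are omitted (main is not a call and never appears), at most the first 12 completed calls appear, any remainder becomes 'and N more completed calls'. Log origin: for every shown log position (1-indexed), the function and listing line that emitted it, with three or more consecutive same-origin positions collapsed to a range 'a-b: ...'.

Answer: the error was raised in trim_outliers, line 4.
Key fact: The shown log is a 1-line prefix of the intended one, whose next entry is 'trim_outliers done: 11'.
Call chain: main -> weigh_samples([10, 11, 10, 9, 3], 10) (called at line 40) -> trim_outliers([10, 11, 10, 9, 3]) (called at line 25).
First divergence: position 2 — the faulty run's log ends after 1 line; the working version continues with 'trim_outliers done: 11'.
Intended log window:
  1: processing a batch of 5
  2: trim_outliers done: 11
  3: enter fold_scores: 5 items against 10
Execution walk:
  (no call completed)
Origin of each log line:
  1: emitted by main (line 39)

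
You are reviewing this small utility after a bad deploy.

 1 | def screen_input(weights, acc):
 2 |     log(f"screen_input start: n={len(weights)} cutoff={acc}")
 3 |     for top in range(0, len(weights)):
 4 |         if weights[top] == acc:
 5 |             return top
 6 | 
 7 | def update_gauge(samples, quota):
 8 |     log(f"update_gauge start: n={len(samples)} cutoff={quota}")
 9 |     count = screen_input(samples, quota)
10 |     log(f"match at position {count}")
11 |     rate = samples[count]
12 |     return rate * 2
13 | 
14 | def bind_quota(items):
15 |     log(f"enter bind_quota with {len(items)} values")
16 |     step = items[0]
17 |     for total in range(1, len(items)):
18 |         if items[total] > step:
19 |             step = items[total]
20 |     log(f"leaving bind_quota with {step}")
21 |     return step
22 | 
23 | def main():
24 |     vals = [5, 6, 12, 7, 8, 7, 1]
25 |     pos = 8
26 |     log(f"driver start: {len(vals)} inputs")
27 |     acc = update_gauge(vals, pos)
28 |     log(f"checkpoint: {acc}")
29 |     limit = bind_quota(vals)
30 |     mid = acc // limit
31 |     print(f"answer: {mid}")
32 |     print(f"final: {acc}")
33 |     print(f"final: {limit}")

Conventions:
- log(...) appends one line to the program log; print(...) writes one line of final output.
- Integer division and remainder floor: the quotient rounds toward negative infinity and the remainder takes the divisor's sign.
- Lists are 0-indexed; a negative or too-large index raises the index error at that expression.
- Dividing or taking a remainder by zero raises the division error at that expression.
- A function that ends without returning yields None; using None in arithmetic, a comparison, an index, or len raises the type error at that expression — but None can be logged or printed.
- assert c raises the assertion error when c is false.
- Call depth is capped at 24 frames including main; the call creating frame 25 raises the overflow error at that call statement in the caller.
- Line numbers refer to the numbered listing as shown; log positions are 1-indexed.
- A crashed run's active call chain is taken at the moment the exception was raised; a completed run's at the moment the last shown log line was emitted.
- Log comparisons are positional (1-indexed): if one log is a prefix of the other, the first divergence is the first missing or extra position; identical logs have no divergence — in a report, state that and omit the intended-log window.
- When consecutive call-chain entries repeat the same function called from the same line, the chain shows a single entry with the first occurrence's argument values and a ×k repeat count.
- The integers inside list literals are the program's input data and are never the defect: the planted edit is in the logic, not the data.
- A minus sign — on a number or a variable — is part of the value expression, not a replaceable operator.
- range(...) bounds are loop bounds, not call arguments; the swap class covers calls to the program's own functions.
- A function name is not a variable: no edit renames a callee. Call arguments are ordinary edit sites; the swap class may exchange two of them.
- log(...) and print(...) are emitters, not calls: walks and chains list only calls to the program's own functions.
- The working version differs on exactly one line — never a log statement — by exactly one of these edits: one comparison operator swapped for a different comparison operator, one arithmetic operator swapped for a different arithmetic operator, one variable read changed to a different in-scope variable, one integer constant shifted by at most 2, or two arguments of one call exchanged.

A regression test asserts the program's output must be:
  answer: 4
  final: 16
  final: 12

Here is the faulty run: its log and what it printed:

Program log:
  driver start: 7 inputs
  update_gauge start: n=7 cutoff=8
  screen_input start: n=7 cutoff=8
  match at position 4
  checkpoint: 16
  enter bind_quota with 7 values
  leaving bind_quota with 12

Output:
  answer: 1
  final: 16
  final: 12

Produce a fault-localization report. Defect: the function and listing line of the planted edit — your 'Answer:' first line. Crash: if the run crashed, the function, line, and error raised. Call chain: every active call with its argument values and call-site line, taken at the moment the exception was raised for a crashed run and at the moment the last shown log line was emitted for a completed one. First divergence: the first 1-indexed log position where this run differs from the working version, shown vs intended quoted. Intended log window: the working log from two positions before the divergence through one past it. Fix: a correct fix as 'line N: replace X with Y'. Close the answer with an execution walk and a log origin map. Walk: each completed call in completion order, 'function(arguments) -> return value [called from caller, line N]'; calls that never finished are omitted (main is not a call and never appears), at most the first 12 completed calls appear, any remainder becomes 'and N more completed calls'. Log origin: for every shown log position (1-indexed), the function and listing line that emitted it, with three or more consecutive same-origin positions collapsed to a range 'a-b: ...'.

Answer: the defect is in main at line 30.
Key observation: Every logged value matches the working version; the printed result is what differs.
Call chain: main -> bind_quota([5, 6, 12, 7, 8, 7, 1]) (called at line 29).
First divergence: none; the two logs match at every position.
Execution walk:
  screen_input([5, 6, 12, 7, 8, 7, 1], 8) -> 4  [called from update_gauge, line 9]
  update_gauge([5, 6, 12, 7, 8, 7, 1], 8) -> 16  [called from main, line 27]
  bind_quota([5, 6, 12, 7, 8, 7, 1]) -> 12  [called from main, line 29]
Origin of each log line:
  1: logged in main at line 26
  2: logged in update_gauge at line 8
  3: logged in screen_input at line 2
  4: logged in update_gauge at line 10
  5: logged in main at line 28
  6: logged in bind_quota at line 15
  7: logged in bind_quota at line 20
A correct fix: line 30: replace `//` with `-`.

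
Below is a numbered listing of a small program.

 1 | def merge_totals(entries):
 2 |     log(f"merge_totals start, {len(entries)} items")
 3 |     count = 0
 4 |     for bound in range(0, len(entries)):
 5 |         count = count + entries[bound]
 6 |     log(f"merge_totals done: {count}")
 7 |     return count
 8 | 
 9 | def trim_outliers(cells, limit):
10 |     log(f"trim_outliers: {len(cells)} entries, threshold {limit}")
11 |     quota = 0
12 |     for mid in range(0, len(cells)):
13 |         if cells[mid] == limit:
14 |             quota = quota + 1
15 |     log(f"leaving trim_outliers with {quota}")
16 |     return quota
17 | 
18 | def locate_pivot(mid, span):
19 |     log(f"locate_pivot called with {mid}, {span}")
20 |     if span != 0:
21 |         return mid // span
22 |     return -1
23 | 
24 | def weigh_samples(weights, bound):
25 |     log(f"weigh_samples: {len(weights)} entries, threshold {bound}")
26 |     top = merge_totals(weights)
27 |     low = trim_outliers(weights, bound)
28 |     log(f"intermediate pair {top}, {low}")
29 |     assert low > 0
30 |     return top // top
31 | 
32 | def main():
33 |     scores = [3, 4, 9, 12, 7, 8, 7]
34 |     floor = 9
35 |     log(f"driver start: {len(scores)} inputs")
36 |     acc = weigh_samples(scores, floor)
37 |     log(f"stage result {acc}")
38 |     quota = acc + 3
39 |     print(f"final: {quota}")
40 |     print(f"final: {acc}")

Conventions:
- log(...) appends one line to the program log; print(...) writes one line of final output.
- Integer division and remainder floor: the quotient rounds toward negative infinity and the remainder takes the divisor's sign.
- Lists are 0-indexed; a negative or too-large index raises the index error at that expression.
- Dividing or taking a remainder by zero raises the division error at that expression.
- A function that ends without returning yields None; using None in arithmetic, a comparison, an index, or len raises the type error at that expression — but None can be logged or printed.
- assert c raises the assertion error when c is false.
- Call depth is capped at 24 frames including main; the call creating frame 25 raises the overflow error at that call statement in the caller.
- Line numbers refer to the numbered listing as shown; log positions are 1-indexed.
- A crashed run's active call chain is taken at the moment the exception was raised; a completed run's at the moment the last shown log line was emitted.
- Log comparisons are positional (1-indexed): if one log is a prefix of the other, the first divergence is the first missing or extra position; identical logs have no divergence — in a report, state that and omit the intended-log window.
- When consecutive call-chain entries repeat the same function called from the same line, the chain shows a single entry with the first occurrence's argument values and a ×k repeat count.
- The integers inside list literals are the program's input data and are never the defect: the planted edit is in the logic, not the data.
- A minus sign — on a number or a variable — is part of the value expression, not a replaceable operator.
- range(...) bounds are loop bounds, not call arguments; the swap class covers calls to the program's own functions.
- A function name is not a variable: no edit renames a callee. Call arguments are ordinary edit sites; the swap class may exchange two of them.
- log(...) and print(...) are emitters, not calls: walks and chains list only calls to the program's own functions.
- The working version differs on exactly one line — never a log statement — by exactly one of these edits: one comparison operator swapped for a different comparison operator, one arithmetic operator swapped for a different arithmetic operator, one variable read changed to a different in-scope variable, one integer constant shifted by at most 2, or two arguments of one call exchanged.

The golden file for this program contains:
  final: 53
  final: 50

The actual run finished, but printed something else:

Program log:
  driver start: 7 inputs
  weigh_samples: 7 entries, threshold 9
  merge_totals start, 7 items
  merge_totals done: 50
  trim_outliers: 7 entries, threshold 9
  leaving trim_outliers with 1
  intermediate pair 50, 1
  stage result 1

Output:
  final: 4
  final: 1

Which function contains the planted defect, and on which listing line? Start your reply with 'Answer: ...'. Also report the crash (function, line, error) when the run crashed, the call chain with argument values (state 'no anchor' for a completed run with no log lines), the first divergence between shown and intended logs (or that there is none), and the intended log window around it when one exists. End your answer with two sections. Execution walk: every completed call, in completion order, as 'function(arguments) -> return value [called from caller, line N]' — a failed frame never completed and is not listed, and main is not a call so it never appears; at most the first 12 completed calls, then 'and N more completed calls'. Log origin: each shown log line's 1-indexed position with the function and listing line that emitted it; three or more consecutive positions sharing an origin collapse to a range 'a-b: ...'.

Answer: the defect is in weigh_samples at line 30.
Key observation: Everything matches until log position 8, which reads 'stage result 1' in place of 'stage result 50'.
Call chain: main.
First divergence: position 8; shown 'stage result 1' vs intended 'stage result 50'.
Intended log window:
  6: leaving trim_outliers with 1
  7: intermediate pair 50, 1
  8: stage result 50
Execution walk:
  merge_totals([3, 4, 9, 12, 7, 8, 7]) -> 50  [called from weigh_samples, line 26]
  trim_outliers([3, 4, 9, 12, 7, 8, 7], 9) -> 1  [called from weigh_samples, line 27]
  weigh_samples([3, 4, 9, 12, 7, 8, 7], 9) -> 1  [called from main, line 36]
Log origins:
  1: emitted by main (line 35)
  2: emitted by weigh_samples (line 25)
  3: emitted by merge_totals (line 2)
  4: emitted by merge_totals (line 6)
  5: emitted by trim_outliers (line 10)
  6: emitted by trim_outliers (line 15)
  7: emitted by weigh_samples (line 28)
  8: emitted by main (line 37)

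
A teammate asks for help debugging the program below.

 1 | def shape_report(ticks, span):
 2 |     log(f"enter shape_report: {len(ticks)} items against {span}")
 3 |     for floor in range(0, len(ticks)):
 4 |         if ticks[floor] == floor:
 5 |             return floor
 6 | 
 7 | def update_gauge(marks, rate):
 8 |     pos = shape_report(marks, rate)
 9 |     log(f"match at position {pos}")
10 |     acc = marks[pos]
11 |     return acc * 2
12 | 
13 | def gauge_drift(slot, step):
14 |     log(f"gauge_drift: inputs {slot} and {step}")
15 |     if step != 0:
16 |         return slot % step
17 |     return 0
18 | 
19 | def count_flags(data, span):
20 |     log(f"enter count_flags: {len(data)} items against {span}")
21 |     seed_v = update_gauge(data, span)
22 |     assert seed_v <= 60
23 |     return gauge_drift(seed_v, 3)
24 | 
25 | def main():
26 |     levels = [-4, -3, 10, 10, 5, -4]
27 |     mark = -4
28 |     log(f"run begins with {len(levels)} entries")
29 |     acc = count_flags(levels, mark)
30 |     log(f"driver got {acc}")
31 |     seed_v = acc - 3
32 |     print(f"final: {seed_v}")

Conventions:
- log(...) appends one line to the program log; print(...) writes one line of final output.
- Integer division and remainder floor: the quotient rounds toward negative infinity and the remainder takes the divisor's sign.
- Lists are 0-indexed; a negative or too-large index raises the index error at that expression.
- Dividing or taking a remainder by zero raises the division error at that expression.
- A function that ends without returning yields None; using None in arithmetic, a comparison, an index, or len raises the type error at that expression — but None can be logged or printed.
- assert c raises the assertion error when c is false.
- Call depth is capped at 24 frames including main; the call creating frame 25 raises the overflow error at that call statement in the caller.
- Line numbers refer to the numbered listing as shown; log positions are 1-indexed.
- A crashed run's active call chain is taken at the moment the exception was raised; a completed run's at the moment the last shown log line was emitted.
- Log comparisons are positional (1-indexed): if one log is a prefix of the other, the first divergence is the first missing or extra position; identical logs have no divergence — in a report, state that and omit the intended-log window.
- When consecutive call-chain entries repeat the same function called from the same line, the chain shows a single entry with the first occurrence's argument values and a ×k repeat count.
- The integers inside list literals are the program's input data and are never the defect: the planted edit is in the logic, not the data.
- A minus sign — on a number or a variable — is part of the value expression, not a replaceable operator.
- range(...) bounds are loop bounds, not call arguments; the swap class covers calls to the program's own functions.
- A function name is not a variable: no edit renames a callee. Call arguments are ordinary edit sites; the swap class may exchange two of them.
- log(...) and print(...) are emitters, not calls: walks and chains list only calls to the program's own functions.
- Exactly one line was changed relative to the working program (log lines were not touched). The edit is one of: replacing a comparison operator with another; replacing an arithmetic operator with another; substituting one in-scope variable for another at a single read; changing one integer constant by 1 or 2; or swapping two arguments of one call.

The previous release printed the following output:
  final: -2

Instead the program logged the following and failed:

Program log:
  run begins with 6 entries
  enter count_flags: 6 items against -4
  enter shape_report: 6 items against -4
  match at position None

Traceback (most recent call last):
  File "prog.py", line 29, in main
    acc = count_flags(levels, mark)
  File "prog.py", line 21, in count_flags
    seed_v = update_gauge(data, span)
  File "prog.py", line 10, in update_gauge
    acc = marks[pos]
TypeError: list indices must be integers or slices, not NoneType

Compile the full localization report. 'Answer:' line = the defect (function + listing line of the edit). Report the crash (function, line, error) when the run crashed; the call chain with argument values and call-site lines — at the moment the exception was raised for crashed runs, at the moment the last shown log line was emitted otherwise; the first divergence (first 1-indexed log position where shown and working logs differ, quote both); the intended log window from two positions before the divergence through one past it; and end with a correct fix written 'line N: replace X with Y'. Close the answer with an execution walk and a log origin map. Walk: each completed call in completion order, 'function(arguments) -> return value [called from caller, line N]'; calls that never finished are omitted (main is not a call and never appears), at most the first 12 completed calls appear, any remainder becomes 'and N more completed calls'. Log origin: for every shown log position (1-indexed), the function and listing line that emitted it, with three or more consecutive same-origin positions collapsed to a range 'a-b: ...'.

Answer: the defect is in shape_report at line 4.
The tell: Log line 4 is where behavior first shows: 'match at position None' appears instead of 'match at position 0'.
Crash: update_gauge, line 10, TypeError.
Call chain: main -> count_flags([-4, -3, 10, 10, 5, -4], -4) (called at line 29) -> update_gauge([-4, -3, 10, 10, 5, -4], -4) (called at line 21).
First divergence: position 4; shown 'match at position None' vs intended 'match at position 0'.
Intended log window:
  2: enter count_flags: 6 items against -4
  3: enter shape_report: 6 items against -4
  4: match at position 0
  5: gauge_drift: inputs -8 and 3
Execution walk:
  shape_report([-4, -3, 10, 10, 5, -4], -4) -> None  [called from update_gauge, line 8]
Log line origins:
  1 — main, line 28
  2 — count_flags, line 20
  3 — shape_report, line 2
  4 — update_gauge, line 9
A correct fix: line 4: replace `ticks[floor] == floor` with `ticks[floor] == span`.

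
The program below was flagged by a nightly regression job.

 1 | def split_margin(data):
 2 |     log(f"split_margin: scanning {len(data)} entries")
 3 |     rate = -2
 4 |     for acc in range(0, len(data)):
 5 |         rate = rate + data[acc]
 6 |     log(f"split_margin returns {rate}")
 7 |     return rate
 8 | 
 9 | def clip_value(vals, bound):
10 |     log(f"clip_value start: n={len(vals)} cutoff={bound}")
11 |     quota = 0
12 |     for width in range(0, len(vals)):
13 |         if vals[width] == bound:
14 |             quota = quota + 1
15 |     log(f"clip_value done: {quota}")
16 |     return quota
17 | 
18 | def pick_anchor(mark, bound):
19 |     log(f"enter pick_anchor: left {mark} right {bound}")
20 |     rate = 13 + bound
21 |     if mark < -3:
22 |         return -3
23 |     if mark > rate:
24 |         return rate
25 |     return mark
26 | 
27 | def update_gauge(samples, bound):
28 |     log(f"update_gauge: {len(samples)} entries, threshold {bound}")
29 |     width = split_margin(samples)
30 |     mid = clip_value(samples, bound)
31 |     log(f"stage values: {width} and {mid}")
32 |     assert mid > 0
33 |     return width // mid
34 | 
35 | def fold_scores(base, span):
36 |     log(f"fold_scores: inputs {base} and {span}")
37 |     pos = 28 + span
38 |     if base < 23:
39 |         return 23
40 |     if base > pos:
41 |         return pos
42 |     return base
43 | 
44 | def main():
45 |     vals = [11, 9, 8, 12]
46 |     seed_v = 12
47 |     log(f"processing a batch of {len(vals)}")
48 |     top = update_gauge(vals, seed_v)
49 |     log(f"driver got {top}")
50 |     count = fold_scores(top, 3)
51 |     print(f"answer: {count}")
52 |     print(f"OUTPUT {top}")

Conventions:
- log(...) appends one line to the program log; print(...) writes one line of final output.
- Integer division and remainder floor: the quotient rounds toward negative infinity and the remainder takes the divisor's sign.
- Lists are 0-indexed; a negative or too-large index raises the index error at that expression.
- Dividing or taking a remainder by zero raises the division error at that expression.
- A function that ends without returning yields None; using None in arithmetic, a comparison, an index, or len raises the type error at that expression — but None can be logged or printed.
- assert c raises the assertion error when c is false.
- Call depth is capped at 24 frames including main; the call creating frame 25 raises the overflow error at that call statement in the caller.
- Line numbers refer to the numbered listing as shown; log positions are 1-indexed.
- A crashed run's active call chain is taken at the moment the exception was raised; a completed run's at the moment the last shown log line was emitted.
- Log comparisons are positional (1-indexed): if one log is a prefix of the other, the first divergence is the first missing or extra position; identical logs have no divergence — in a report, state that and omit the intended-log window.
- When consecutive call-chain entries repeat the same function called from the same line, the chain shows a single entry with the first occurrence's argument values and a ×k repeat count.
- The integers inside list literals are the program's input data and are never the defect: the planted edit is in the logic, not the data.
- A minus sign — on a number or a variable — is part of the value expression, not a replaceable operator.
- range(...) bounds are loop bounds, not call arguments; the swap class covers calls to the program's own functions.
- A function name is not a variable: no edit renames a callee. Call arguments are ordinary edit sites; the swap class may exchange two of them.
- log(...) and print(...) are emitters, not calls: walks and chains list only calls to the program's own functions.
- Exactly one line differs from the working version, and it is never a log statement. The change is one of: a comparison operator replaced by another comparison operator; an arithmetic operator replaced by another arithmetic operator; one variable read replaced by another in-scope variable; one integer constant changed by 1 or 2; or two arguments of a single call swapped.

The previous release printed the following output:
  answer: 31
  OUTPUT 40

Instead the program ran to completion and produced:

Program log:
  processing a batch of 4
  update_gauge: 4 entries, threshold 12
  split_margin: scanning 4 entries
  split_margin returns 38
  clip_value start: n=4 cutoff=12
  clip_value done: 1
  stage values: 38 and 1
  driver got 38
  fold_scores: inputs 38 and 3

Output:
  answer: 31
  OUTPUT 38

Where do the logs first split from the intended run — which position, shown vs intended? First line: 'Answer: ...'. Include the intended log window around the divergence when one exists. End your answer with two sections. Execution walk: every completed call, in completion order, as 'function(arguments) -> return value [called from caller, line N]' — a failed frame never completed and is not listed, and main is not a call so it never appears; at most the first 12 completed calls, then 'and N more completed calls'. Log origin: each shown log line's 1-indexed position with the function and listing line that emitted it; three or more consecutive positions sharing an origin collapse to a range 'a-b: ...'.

Answer: position 4 — the shown line 'split_margin returns 38' should read 'split_margin returns 40'.
Intended log window:
  2: update_gauge: 4 entries, threshold 12
  3: split_margin: scanning 4 entries
  4: split_margin returns 40
  5: clip_value start: n=4 cutoff=12
Execution walk:
  split_margin([11, 9, 8, 12]) -> 38  [called from update_gauge, line 29]
  clip_value([11, 9, 8, 12], 12) -> 1  [called from update_gauge, line 30]
  update_gauge([11, 9, 8, 12], 12) -> 38  [called from main, line 48]
  fold_scores(38, 3) -> 31  [called from main, line 50]
Origin of each log line:
  1 — main, line 47
  2 — update_gauge, line 28
  3 — split_margin, line 2
  4 — split_margin, line 6
  5 — clip_value, line 10
  6 — clip_value, line 15
  7 — update_gauge, line 31
  8 — main, line 49
  9 — fold_scores, line 36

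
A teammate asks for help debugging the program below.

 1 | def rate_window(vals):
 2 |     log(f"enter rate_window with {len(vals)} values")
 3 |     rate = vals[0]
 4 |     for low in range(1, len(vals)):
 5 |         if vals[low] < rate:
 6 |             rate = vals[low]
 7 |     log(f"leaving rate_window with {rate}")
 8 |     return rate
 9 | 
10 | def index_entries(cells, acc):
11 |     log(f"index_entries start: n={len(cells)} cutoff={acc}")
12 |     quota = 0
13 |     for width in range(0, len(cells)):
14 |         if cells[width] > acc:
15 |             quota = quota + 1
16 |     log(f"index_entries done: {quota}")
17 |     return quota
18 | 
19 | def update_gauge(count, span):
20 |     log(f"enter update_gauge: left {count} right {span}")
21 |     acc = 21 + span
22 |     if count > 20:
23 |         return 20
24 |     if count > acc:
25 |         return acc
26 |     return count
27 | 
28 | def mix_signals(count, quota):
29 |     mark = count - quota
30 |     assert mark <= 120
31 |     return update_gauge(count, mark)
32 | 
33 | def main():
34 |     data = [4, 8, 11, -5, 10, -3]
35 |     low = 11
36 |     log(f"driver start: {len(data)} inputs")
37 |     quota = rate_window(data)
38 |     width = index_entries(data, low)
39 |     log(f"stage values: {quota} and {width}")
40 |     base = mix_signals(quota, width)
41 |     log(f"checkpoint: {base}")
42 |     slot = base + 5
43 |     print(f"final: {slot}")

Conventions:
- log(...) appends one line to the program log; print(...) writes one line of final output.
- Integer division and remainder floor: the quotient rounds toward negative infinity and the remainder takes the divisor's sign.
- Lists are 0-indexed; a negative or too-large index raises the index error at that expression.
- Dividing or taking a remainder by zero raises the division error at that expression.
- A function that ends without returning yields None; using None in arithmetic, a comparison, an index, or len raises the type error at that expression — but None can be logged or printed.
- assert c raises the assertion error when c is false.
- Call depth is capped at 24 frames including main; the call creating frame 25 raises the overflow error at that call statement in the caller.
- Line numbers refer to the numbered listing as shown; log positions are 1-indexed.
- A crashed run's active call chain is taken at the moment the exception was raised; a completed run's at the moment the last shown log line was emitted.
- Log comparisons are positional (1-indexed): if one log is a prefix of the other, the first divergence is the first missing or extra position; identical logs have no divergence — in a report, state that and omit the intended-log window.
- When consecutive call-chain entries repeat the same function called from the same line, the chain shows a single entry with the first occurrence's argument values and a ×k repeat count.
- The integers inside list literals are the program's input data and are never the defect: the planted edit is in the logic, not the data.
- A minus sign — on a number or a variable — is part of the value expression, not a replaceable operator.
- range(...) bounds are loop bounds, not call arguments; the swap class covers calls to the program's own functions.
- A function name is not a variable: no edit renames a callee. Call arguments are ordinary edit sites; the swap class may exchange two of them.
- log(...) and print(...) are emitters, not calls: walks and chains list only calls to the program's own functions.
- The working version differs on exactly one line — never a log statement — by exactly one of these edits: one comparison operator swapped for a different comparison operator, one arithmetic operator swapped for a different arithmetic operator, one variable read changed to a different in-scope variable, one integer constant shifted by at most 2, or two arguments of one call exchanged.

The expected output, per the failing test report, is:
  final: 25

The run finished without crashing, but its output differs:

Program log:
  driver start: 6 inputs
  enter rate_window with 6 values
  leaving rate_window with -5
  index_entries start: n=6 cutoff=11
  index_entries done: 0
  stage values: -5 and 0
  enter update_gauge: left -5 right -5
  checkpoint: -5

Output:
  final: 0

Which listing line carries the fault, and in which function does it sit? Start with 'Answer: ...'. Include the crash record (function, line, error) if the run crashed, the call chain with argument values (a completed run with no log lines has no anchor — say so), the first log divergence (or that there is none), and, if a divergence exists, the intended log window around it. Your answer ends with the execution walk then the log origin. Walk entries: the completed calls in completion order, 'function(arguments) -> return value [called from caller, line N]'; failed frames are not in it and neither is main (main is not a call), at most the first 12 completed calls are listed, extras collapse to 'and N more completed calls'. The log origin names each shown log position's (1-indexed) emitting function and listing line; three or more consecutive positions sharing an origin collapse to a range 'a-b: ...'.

Answer: the defect is in update_gauge at line 22.
Key fact: At log position 8 the runs split — shown 'checkpoint: -5', but the working version logs 'checkpoint: 20'.
Call chain: main.
First divergence: at position 8 the run shows 'checkpoint: -5' where the working version logs 'checkpoint: 20'.
Intended log window:
  6: stage values: -5 and 0
  7: enter update_gauge: left -5 right -5
  8: checkpoint: 20
Execution walk:
  rate_window([4, 8, 11, -5, 10, -3]) -> -5  [called from main, line 37]
  index_entries([4, 8, 11, -5, 10, -3], 11) -> 0  [called from main, line 38]
  update_gauge(-5, -5) -> -5  [called from mix_signals, line 31]
  mix_signals(-5, 0) -> -5  [called from main, line 40]
Origin of each log line:
  1: logged in main at line 36
  2: logged in rate_window at line 2
  3: logged in rate_window at line 7
  4: logged in index_entries at line 11
  5: logged in index_entries at line 16
  6: logged in main at line 39
  7: logged in update_gauge at line 20
  8: logged in main at line 41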